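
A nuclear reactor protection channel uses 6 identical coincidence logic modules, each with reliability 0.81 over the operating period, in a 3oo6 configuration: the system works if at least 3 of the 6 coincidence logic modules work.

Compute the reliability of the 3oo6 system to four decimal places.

R = Σ_{i=3}^{6} C(6,i) p^i (1−p)^{6−i} with p = 0.81
C(6,3)·0.81^3·0.19^3 = 0.072903
C(6,4)·0.81^4·0.19^2 = 0.233098
C(6,5)·0.81^5·0.19^1 = 0.397493
C(6,6)·0.81^6·0.19^0 = 0.282430
Sum = 0.9859

0.9859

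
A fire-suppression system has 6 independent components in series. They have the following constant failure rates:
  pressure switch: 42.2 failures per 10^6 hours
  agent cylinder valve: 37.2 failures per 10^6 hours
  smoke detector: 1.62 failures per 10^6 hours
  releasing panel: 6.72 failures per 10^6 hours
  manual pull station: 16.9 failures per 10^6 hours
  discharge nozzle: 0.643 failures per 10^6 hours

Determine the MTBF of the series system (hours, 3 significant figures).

Series of exponential components: λ_sys = Σ λ_i
λ_sys = 0.0000422 + 0.0000372 + 0.00000162 + 0.00000672 + 0.0000169 + 0.000000643 = 1.0528e-04 /h
MTBF = 1 / λ_sys = 9500 h

9500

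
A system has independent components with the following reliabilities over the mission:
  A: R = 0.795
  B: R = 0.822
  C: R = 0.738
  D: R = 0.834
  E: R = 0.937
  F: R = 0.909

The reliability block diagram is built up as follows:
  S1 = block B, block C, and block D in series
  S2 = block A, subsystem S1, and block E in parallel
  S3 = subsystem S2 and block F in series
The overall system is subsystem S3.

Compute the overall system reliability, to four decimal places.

Series (B, C, and D): 0.822000 × 0.738000 × 0.834000 = 0.505934
Parallel (A, [0.505934], and E): 1 − (1 − 0.795000)(1 − 0.505934)(1 − 0.937000) = 0.993619
Series ([0.993619] and F): 0.993619 × 0.909000 = 0.9032

0.9032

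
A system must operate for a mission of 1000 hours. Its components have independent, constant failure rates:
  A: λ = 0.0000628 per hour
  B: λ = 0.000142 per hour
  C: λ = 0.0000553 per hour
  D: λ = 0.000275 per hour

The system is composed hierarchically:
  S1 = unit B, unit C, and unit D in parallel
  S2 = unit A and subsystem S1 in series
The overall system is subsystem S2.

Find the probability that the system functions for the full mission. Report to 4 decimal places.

0.9375

R(A) = exp(−0.0000628 × 1000) = 0.939131
R(B) = exp(−0.000142 × 1000) = 0.867621
R(C) = exp(−0.0000553 × 1000) = 0.946201
R(D) = exp(−0.000275 × 1000) = 0.759572
Parallel (B, C, and D): 1 − (1 − 0.867621)(1 − 0.946201)(1 − 0.759572) = 0.998288
Series (A and [0.998288]): 0.939131 × 0.998288 = 0.9375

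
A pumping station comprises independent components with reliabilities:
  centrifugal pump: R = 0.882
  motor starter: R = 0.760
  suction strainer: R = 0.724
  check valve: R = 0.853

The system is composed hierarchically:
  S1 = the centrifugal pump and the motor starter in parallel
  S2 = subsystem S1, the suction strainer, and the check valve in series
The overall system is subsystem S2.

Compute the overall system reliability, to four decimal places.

0.6001

Parallel (centrifugal pump and motor starter): 1 − (1 − 0.882000)(1 − 0.760000) = 0.971680
Series ([0.971680], suction strainer, and check valve): 0.971680 × 0.724000 × 0.853000 = 0.6001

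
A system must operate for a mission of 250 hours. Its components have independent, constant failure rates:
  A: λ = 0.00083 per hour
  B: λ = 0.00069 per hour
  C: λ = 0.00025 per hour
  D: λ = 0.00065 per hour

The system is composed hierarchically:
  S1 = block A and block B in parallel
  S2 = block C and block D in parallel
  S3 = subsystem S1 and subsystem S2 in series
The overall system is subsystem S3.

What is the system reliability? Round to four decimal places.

0.9615

R(A) = exp(−0.00083 × 250) = 0.812613
R(B) = exp(−0.00069 × 250) = 0.841558
R(C) = exp(−0.00025 × 250) = 0.939413
R(D) = exp(−0.00065 × 250) = 0.850016
Parallel (A and B): 1 − (1 − 0.812613)(1 − 0.841558) = 0.970310
Parallel (C and D): 1 − (1 − 0.939413)(1 − 0.850016) = 0.990913
Series ([0.970310] and [0.990913]): 0.970310 × 0.990913 = 0.9615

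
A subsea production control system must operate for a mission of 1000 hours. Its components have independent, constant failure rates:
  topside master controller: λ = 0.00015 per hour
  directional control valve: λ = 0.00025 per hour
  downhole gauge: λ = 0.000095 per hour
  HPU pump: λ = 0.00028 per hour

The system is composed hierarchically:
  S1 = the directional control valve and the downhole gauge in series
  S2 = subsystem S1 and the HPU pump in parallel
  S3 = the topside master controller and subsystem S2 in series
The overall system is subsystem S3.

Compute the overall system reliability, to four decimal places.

R(topside master controller) = exp(−0.00015 × 1000) = 0.860708
R(directional control valve) = exp(−0.00025 × 1000) = 0.778801
R(downhole gauge) = exp(−0.000095 × 1000) = 0.909373
R(HPU pump) = exp(−0.00028 × 1000) = 0.755784
Series (directional control valve and downhole gauge): 0.778801 × 0.909373 = 0.708221
Parallel ([0.708221] and HPU pump): 1 − (1 − 0.708221)(1 − 0.755784) = 0.928743
Series (topside master controller and [0.928743]): 0.860708 × 0.928743 = 0.7994

0.7994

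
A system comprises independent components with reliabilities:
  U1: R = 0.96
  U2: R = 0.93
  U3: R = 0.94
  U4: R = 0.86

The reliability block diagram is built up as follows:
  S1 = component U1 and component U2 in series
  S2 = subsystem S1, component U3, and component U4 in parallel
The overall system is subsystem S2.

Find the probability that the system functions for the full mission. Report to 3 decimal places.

0.999

Series (U1 and U2): 0.96000 × 0.93000 = 0.89280
Parallel ([0.89280], U3, and U4): 1 − (1 − 0.89280)(1 − 0.94000)(1 − 0.86000) = 0.999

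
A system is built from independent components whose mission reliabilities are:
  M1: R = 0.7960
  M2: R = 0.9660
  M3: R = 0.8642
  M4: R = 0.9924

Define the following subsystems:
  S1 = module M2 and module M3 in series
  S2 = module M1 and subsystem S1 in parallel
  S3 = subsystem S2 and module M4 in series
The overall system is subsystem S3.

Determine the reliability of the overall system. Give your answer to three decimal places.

0.959

Series (M2 and M3): 0.96600 × 0.86420 = 0.83482
Parallel (M1 and [0.83482]): 1 − (1 − 0.79600)(1 − 0.83482) = 0.96630
Series ([0.96630] and M4): 0.96630 × 0.99240 = 0.959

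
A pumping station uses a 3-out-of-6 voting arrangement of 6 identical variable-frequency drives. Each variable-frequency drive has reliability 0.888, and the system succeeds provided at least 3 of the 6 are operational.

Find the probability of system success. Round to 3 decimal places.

R = Σ_{i=3}^{6} C(6,i) p^i (1−p)^{6−i} with p = 0.888
C(6,3)·0.888^3·0.112^3 = 0.01968
C(6,4)·0.888^4·0.112^2 = 0.11700
C(6,5)·0.888^5·0.112^1 = 0.37105
C(6,6)·0.888^6·0.112^0 = 0.49032
Sum = 0.998

0.998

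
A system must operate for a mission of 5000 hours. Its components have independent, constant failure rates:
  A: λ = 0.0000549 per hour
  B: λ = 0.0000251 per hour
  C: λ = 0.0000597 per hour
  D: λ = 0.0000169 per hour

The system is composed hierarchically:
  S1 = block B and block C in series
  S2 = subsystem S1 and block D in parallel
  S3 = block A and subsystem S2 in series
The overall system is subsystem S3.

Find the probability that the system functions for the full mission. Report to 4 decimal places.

R(A) = exp(−0.0000549 × 5000) = 0.759952
R(B) = exp(−0.0000251 × 5000) = 0.882056
R(C) = exp(−0.0000597 × 5000) = 0.741930
R(D) = exp(−0.0000169 × 5000) = 0.918972
Series (B and C): 0.882056 × 0.741930 = 0.654424
Parallel ([0.654424] and D): 1 − (1 − 0.654424)(1 − 0.918972) = 0.971999
Series (A and [0.971999]): 0.759952 × 0.971999 = 0.7387

0.7387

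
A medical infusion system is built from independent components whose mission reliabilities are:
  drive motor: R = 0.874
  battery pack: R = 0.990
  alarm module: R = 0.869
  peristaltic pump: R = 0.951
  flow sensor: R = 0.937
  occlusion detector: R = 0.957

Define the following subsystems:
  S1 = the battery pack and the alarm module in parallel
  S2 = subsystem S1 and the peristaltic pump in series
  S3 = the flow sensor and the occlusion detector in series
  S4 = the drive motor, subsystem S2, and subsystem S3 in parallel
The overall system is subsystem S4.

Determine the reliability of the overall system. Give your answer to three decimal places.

0.999

Parallel (battery pack and alarm module): 1 − (1 − 0.99000)(1 − 0.86900) = 0.99869
Series ([0.99869] and peristaltic pump): 0.99869 × 0.95100 = 0.94975
Series (flow sensor and occlusion detector): 0.93700 × 0.95700 = 0.89671
Parallel (drive motor, [0.94975], and [0.89671]): 1 − (1 − 0.87400)(1 − 0.94975)(1 − 0.89671) = 0.999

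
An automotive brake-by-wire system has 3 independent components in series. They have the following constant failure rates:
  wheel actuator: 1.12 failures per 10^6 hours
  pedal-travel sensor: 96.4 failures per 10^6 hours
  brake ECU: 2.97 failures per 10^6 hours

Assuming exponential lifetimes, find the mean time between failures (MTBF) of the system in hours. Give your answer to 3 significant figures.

9950

Series of exponential components: λ_sys = Σ λ_i
λ_sys = 0.00000112 + 0.0000964 + 0.00000297 = 1.0049e-04 /h
MTBF = 1 / λ_sys = 9950 h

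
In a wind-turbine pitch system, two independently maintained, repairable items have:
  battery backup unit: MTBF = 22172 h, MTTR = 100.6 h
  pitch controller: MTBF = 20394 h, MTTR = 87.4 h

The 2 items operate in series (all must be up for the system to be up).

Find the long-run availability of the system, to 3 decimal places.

0.991

A(battery backup unit) = MTBF/(MTBF+MTTR) = 22172/(22172+100.6) = 0.995483
A(pitch controller) = MTBF/(MTBF+MTTR) = 20394/(20394+87.4) = 0.995733
Series availability: 0.995483 × 0.995733 = 0.991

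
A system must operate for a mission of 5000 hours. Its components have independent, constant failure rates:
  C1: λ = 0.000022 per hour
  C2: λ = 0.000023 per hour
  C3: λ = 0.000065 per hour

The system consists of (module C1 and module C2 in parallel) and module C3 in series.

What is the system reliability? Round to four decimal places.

0.7144

R(C1) = exp(−0.000022 × 5000) = 0.895834
R(C2) = exp(−0.000023 × 5000) = 0.891366
R(C3) = exp(−0.000065 × 5000) = 0.722527
Parallel (C1 and C2): 1 − (1 − 0.895834)(1 − 0.891366) = 0.988684
Series ([0.988684] and C3): 0.988684 × 0.722527 = 0.7144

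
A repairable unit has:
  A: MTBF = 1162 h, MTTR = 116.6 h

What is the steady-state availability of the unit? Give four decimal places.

A(A) = MTBF/(MTBF+MTTR) = 1162/(1162+116.6) = 0.9088

0.9088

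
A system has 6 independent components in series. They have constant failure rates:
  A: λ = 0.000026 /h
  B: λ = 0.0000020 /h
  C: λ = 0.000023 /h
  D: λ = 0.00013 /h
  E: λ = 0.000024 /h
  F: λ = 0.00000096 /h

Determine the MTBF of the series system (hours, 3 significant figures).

Series of exponential components: λ_sys = Σ λ_i
λ_sys = 0.000026 + 0.0000020 + 0.000023 + 0.00013 + 0.000024 + 0.00000096 = 2.0596e-04 /h
MTBF = 1 / λ_sys = 4860 h

4860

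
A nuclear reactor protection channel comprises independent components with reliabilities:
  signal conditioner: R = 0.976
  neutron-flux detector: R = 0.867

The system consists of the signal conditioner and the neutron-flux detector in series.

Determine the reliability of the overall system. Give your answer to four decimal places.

0.8462

Series (signal conditioner and neutron-flux detector): 0.976000 × 0.867000 = 0.8462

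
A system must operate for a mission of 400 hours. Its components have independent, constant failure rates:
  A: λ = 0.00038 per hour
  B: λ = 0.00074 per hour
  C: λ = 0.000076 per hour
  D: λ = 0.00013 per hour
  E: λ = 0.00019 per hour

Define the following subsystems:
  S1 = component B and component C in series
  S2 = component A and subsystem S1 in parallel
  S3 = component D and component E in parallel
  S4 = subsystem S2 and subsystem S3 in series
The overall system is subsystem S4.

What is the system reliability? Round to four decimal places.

0.9572

R(A) = exp(−0.00038 × 400) = 0.858988
R(B) = exp(−0.00074 × 400) = 0.743787
R(C) = exp(−0.000076 × 400) = 0.970057
R(D) = exp(−0.00013 × 400) = 0.949329
R(E) = exp(−0.00019 × 400) = 0.926816
Series (B and C): 0.743787 × 0.970057 = 0.721516
Parallel (A and [0.721516]): 1 − (1 − 0.858988)(1 − 0.721516) = 0.960730
Parallel (D and E): 1 − (1 − 0.949329)(1 − 0.926816) = 0.996292
Series ([0.960730] and [0.996292]): 0.960730 × 0.996292 = 0.9572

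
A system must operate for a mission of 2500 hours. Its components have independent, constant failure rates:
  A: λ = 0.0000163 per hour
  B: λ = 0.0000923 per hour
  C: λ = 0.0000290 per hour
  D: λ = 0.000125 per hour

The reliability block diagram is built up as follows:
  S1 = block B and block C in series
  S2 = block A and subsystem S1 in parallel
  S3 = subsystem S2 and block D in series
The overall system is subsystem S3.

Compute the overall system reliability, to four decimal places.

R(A) = exp(−0.0000163 × 2500) = 0.960069
R(B) = exp(−0.0000923 × 2500) = 0.793938
R(C) = exp(−0.0000290 × 2500) = 0.930066
R(D) = exp(−0.000125 × 2500) = 0.731616
Series (B and C): 0.793938 × 0.930066 = 0.738415
Parallel (A and [0.738415]): 1 − (1 − 0.960069)(1 − 0.738415) = 0.989555
Series ([0.989555] and D): 0.989555 × 0.731616 = 0.7240

0.7240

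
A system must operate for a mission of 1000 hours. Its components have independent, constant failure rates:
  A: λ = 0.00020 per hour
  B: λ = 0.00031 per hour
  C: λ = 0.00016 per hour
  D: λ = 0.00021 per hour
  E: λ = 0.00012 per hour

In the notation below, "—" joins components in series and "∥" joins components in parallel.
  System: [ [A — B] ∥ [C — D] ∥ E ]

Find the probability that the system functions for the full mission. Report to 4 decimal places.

R(A) = exp(−0.00020 × 1000) = 0.818731
R(B) = exp(−0.00031 × 1000) = 0.733447
R(C) = exp(−0.00016 × 1000) = 0.852144
R(D) = exp(−0.00021 × 1000) = 0.810584
R(E) = exp(−0.00012 × 1000) = 0.886920
Series (A and B): 0.818731 × 0.733447 = 0.600496
Series (C and D): 0.852144 × 0.810584 = 0.690734
Parallel ([0.600496], [0.690734], and E): 1 − (1 − 0.600496)(1 − 0.690734)(1 − 0.886920) = 0.9860

0.9860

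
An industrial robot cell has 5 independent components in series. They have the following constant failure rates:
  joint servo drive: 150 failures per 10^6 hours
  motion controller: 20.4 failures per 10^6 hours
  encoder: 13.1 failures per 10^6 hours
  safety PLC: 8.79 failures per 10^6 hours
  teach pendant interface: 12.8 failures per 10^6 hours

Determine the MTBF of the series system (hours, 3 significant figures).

4880

Series of exponential components: λ_sys = Σ λ_i
λ_sys = 0.000150 + 0.0000204 + 0.0000131 + 0.00000879 + 0.0000128 = 2.0509e-04 /h
MTBF = 1 / λ_sys = 4880 h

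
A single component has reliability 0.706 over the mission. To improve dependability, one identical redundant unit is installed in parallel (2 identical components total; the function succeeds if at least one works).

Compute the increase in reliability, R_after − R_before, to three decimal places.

R_before = 0.706
R_after = 1 − (1 − 0.706)^2 = 0.914
ΔR = 0.914 − 0.706 = 0.208

0.208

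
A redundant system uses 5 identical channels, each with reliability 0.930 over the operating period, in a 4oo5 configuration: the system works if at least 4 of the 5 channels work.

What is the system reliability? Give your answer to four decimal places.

0.9575

R = Σ_{i=4}^{5} C(5,i) p^i (1−p)^{5−i} with p = 0.930
C(5,4)·0.930^4·0.070^1 = 0.261818
C(5,5)·0.930^5·0.070^0 = 0.695688
Sum = 0.9575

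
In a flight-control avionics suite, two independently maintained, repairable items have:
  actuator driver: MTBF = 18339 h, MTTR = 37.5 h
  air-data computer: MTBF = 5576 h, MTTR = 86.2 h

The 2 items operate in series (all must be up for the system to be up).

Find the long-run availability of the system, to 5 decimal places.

A(actuator driver) = MTBF/(MTBF+MTTR) = 18339/(18339+37.5) = 0.997959
A(air-data computer) = MTBF/(MTBF+MTTR) = 5576/(5576+86.2) = 0.984776
Series availability: 0.997959 × 0.984776 = 0.98277

0.98277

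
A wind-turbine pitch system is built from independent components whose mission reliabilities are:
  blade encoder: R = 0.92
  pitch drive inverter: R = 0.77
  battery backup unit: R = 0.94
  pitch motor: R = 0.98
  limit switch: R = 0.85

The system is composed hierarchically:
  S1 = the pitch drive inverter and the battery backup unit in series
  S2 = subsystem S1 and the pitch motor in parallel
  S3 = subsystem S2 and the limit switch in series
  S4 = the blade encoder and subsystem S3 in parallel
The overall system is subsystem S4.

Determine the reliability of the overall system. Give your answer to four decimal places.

0.9876

Series (pitch drive inverter and battery backup unit): 0.770000 × 0.940000 = 0.723800
Parallel ([0.723800] and pitch motor): 1 − (1 − 0.723800)(1 − 0.980000) = 0.994476
Series ([0.994476] and limit switch): 0.994476 × 0.850000 = 0.845305
Parallel (blade encoder and [0.845305]): 1 − (1 − 0.920000)(1 − 0.845305) = 0.9876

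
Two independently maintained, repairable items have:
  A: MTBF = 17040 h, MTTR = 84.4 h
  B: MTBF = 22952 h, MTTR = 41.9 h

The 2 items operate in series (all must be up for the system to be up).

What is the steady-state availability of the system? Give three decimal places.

A(A) = MTBF/(MTBF+MTTR) = 17040/(17040+84.4) = 0.995071
A(B) = MTBF/(MTBF+MTTR) = 22952/(22952+41.9) = 0.998178
Series availability: 0.995071 × 0.998178 = 0.993

0.993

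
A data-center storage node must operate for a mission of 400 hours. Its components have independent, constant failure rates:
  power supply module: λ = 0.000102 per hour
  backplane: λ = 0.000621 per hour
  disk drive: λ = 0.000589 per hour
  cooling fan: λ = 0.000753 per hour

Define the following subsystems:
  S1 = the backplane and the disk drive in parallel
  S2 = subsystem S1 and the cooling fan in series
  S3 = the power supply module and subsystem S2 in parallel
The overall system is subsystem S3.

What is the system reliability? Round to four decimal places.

0.9882

R(power supply module) = exp(−0.000102 × 400) = 0.960021
R(backplane) = exp(−0.000621 × 400) = 0.780048
R(disk drive) = exp(−0.000589 × 400) = 0.790097
R(cooling fan) = exp(−0.000753 × 400) = 0.739930
Parallel (backplane and disk drive): 1 − (1 − 0.780048)(1 − 0.790097) = 0.953831
Series ([0.953831] and cooling fan): 0.953831 × 0.739930 = 0.705768
Parallel (power supply module and [0.705768]): 1 − (1 − 0.960021)(1 − 0.705768) = 0.9882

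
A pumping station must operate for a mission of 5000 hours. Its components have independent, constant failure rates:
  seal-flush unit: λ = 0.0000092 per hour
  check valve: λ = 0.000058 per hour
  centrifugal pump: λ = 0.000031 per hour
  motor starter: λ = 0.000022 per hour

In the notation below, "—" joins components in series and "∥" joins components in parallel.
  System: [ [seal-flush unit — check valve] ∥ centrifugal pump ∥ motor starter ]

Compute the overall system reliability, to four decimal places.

0.9957

R(seal-flush unit) = exp(−0.0000092 × 5000) = 0.955042
R(check valve) = exp(−0.000058 × 5000) = 0.748264
R(centrifugal pump) = exp(−0.000031 × 5000) = 0.856415
R(motor starter) = exp(−0.000022 × 5000) = 0.895834
Series (seal-flush unit and check valve): 0.955042 × 0.748264 = 0.714624
Parallel ([0.714624], centrifugal pump, and motor starter): 1 − (1 − 0.714624)(1 − 0.856415)(1 − 0.895834) = 0.9957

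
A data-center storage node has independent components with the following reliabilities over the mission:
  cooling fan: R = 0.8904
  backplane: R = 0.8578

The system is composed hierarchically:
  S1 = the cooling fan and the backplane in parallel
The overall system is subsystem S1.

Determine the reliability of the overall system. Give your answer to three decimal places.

Parallel (cooling fan and backplane): 1 − (1 − 0.89040)(1 − 0.85780) = 0.984

0.984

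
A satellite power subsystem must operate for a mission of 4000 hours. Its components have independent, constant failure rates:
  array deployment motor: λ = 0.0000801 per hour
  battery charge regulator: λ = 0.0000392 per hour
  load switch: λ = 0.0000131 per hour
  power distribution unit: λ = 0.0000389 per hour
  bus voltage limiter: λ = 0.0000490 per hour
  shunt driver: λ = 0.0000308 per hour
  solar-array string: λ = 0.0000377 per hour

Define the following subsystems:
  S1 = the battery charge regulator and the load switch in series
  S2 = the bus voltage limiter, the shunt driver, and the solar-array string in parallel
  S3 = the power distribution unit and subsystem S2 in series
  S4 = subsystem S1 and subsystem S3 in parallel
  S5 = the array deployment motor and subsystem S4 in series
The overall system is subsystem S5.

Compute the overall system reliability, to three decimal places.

R(array deployment motor) = exp(−0.0000801 × 4000) = 0.72586
R(battery charge regulator) = exp(−0.0000392 × 4000) = 0.85488
R(load switch) = exp(−0.0000131 × 4000) = 0.94895
R(power distribution unit) = exp(−0.0000389 × 4000) = 0.85590
R(bus voltage limiter) = exp(−0.0000490 × 4000) = 0.82201
R(shunt driver) = exp(−0.0000308 × 4000) = 0.88409
R(solar-array string) = exp(−0.0000377 × 4000) = 0.86002
Series (battery charge regulator and load switch): 0.85488 × 0.94895 = 0.81124
Parallel (bus voltage limiter, shunt driver, and solar-array string): 1 − (1 − 0.82201)(1 − 0.88409)(1 − 0.86002) = 0.99711
Series (power distribution unit and [0.99711]): 0.85590 × 0.99711 = 0.85343
Parallel ([0.81124] and [0.85343]): 1 − (1 − 0.81124)(1 − 0.85343) = 0.97233
Series (array deployment motor and [0.97233]): 0.72586 × 0.97233 = 0.706

0.706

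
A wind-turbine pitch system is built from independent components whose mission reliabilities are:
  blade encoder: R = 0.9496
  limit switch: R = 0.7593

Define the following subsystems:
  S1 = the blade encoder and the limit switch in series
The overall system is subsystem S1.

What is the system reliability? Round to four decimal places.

Series (blade encoder and limit switch): 0.949600 × 0.759300 = 0.7210

0.7210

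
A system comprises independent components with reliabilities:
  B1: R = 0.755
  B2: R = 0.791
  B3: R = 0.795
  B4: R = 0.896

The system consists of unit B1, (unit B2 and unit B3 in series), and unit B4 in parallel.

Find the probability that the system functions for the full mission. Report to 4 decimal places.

Series (B2 and B3): 0.791000 × 0.795000 = 0.628845
Parallel (B1, [0.628845], and B4): 1 − (1 − 0.755000)(1 − 0.628845)(1 − 0.896000) = 0.9905

0.9905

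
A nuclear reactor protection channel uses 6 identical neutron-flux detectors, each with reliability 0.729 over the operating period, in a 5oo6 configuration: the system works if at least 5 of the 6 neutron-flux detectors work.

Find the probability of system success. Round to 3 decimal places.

R = Σ_{i=5}^{6} C(6,i) p^i (1−p)^{6−i} with p = 0.729
C(6,5)·0.729^5·0.271^1 = 0.33478
C(6,6)·0.729^6·0.271^0 = 0.15009
Sum = 0.485

0.485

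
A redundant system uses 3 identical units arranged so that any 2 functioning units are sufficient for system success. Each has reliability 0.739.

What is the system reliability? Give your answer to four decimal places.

R = Σ_{i=2}^{3} C(3,i) p^i (1−p)^{3−i} with p = 0.739
C(3,2)·0.739^2·0.261^1 = 0.427613
C(3,3)·0.739^3·0.261^0 = 0.403583
Sum = 0.8312

0.8312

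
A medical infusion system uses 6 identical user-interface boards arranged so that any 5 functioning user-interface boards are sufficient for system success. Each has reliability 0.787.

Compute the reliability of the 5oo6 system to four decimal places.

R = Σ_{i=5}^{6} C(6,i) p^i (1−p)^{6−i} with p = 0.787
C(6,5)·0.787^5·0.213^1 = 0.385838
C(6,6)·0.787^6·0.213^0 = 0.237601
Sum = 0.6234

0.6234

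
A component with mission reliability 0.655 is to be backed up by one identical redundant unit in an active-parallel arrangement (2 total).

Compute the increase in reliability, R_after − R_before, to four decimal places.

R_before = 0.655
R_after = 1 − (1 − 0.655)^2 = 0.8810
ΔR = 0.8810 − 0.655 = 0.2260

0.2260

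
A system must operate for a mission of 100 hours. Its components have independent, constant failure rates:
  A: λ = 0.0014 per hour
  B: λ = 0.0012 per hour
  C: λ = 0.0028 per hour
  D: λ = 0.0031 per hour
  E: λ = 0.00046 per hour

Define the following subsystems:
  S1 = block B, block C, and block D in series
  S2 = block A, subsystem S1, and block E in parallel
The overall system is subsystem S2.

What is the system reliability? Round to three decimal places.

R(A) = exp(−0.0014 × 100) = 0.86936
R(B) = exp(−0.0012 × 100) = 0.88692
R(C) = exp(−0.0028 × 100) = 0.75578
R(D) = exp(−0.0031 × 100) = 0.73345
R(E) = exp(−0.00046 × 100) = 0.95504
Series (B, C, and D): 0.88692 × 0.75578 × 0.73345 = 0.49164
Parallel (A, [0.49164], and E): 1 − (1 − 0.86936)(1 − 0.49164)(1 − 0.95504) = 0.997

0.997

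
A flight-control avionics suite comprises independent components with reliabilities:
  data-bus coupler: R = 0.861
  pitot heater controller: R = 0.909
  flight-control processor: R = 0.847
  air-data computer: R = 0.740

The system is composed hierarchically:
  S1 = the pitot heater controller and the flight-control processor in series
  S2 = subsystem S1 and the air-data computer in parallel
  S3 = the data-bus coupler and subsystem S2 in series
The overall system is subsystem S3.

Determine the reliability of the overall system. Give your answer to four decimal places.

Series (pitot heater controller and flight-control processor): 0.909000 × 0.847000 = 0.769923
Parallel ([0.769923] and air-data computer): 1 − (1 − 0.769923)(1 − 0.740000) = 0.940180
Series (data-bus coupler and [0.940180]): 0.861000 × 0.940180 = 0.8095

0.8095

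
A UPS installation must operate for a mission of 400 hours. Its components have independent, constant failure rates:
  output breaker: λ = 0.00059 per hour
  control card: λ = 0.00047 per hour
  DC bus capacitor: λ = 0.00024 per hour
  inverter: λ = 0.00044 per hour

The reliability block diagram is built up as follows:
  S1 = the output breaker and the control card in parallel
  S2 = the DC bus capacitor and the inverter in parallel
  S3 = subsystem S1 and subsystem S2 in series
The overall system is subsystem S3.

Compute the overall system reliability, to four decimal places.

0.9497

R(output breaker) = exp(−0.00059 × 400) = 0.789781
R(control card) = exp(−0.00047 × 400) = 0.828615
R(DC bus capacitor) = exp(−0.00024 × 400) = 0.908464
R(inverter) = exp(−0.00044 × 400) = 0.838618
Parallel (output breaker and control card): 1 − (1 − 0.789781)(1 − 0.828615) = 0.963972
Parallel (DC bus capacitor and inverter): 1 − (1 − 0.908464)(1 − 0.838618) = 0.985228
Series ([0.963972] and [0.985228]): 0.963972 × 0.985228 = 0.9497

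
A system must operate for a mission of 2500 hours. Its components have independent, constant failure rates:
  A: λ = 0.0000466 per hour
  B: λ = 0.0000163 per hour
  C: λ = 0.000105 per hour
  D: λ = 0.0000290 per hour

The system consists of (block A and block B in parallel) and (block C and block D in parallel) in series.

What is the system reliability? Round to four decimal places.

0.9795

R(A) = exp(−0.0000466 × 2500) = 0.890030
R(B) = exp(−0.0000163 × 2500) = 0.960069
R(C) = exp(−0.000105 × 2500) = 0.769126
R(D) = exp(−0.0000290 × 2500) = 0.930066
Parallel (A and B): 1 − (1 − 0.890030)(1 − 0.960069) = 0.995609
Parallel (C and D): 1 − (1 − 0.769126)(1 − 0.930066) = 0.983854
Series ([0.995609] and [0.983854]): 0.995609 × 0.983854 = 0.9795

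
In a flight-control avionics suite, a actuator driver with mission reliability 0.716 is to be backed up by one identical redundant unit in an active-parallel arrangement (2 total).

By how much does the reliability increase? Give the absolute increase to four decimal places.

R_before = 0.716
R_after = 1 − (1 − 0.716)^2 = 0.9193
ΔR = 0.9193 − 0.716 = 0.2033

0.2033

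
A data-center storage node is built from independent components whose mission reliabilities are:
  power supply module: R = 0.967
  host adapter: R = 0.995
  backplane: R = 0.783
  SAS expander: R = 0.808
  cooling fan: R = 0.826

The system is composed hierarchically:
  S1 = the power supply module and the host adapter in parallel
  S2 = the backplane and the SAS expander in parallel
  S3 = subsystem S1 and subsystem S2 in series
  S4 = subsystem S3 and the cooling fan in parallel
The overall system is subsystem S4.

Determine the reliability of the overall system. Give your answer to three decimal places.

0.993

Parallel (power supply module and host adapter): 1 − (1 − 0.96700)(1 − 0.99500) = 0.99984
Parallel (backplane and SAS expander): 1 − (1 − 0.78300)(1 − 0.80800) = 0.95834
Series ([0.99984] and [0.95834]): 0.99984 × 0.95834 = 0.95819
Parallel ([0.95819] and cooling fan): 1 − (1 − 0.95819)(1 − 0.82600) = 0.993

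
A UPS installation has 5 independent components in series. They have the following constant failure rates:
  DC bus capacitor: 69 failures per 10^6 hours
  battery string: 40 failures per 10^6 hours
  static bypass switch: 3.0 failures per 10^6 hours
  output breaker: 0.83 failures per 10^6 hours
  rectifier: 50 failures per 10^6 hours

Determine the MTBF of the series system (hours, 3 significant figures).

6140

Series of exponential components: λ_sys = Σ λ_i
λ_sys = 0.000069 + 0.000040 + 0.0000030 + 0.00000083 + 0.000050 = 1.6283e-04 /h
MTBF = 1 / λ_sys = 6140 h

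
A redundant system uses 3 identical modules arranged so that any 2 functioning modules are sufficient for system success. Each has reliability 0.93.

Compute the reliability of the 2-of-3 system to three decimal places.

R = Σ_{i=2}^{3} C(3,i) p^i (1−p)^{3−i} with p = 0.93
C(3,2)·0.93^2·0.07^1 = 0.18163
C(3,3)·0.93^3·0.07^0 = 0.80436
Sum = 0.986

0.986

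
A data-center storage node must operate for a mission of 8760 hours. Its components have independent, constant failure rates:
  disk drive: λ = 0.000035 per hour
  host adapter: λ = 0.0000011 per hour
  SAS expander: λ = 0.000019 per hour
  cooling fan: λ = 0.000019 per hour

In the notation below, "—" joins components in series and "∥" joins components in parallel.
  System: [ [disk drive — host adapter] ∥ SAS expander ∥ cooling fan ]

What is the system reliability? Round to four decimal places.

R(disk drive) = exp(−0.000035 × 8760) = 0.735945
R(host adapter) = exp(−0.0000011 × 8760) = 0.990410
R(SAS expander) = exp(−0.000019 × 8760) = 0.846674
R(cooling fan) = exp(−0.000019 × 8760) = 0.846674
Series (disk drive and host adapter): 0.735945 × 0.990410 = 0.728887
Parallel ([0.728887], SAS expander, and cooling fan): 1 − (1 − 0.728887)(1 − 0.846674)(1 − 0.846674) = 0.9936

0.9936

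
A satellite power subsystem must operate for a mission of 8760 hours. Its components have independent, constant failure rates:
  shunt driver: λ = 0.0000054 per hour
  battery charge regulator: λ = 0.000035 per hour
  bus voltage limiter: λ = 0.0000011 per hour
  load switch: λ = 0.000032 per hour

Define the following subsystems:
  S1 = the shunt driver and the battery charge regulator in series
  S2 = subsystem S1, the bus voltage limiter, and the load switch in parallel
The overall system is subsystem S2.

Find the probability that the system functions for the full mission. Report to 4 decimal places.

R(shunt driver) = exp(−0.0000054 × 8760) = 0.953797
R(battery charge regulator) = exp(−0.000035 × 8760) = 0.735945
R(bus voltage limiter) = exp(−0.0000011 × 8760) = 0.990410
R(load switch) = exp(−0.000032 × 8760) = 0.755542
Series (shunt driver and battery charge regulator): 0.953797 × 0.735945 = 0.701942
Parallel ([0.701942], bus voltage limiter, and load switch): 1 − (1 − 0.701942)(1 − 0.990410)(1 − 0.755542) = 0.9993

0.9993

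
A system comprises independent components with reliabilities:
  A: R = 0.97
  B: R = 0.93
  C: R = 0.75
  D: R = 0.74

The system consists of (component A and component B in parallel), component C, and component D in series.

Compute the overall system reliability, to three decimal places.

Parallel (A and B): 1 − (1 − 0.97000)(1 − 0.93000) = 0.99790
Series ([0.99790], C, and D): 0.99790 × 0.75000 × 0.74000 = 0.554

0.554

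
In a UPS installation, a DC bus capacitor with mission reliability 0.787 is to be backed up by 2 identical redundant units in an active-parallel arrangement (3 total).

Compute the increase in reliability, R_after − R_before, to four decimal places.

R_before = 0.787
R_after = 1 − (1 − 0.787)^3 = 0.9903
ΔR = 0.9903 − 0.787 = 0.2033

0.2033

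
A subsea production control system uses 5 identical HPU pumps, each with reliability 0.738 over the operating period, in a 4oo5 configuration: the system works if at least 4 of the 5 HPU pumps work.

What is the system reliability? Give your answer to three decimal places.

R = Σ_{i=4}^{5} C(5,i) p^i (1−p)^{5−i} with p = 0.738
C(5,4)·0.738^4·0.262^1 = 0.38859
C(5,5)·0.738^5·0.262^0 = 0.21892
Sum = 0.608

0.608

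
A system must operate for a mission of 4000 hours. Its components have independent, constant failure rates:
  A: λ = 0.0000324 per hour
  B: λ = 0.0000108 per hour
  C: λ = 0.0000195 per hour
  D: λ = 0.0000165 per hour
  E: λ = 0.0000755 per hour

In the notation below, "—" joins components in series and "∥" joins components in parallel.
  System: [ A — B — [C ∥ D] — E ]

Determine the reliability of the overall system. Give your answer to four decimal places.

R(A) = exp(−0.0000324 × 4000) = 0.878447
R(B) = exp(−0.0000108 × 4000) = 0.957720
R(C) = exp(−0.0000195 × 4000) = 0.924964
R(D) = exp(−0.0000165 × 4000) = 0.936131
R(E) = exp(−0.0000755 × 4000) = 0.739338
Parallel (C and D): 1 − (1 − 0.924964)(1 − 0.936131) = 0.995208
Series (A, B, [0.995208], and E): 0.878447 × 0.957720 × 0.995208 × 0.739338 = 0.6190

0.6190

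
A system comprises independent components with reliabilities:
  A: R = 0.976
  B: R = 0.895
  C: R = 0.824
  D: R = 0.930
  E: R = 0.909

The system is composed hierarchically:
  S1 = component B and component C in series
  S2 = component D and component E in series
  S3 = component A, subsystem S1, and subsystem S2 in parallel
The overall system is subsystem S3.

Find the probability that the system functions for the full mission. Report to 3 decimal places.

0.999

Series (B and C): 0.89500 × 0.82400 = 0.73748
Series (D and E): 0.93000 × 0.90900 = 0.84537
Parallel (A, [0.73748], and [0.84537]): 1 − (1 − 0.97600)(1 − 0.73748)(1 − 0.84537) = 0.999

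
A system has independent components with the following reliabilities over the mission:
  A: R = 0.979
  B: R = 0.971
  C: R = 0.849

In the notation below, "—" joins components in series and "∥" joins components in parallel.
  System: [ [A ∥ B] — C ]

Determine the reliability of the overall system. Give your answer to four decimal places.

0.8485

Parallel (A and B): 1 − (1 − 0.979000)(1 − 0.971000) = 0.999391
Series ([0.999391] and C): 0.999391 × 0.849000 = 0.8485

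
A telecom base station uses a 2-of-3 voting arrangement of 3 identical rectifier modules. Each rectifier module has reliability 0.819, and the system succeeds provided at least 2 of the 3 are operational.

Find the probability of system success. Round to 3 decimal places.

R = Σ_{i=2}^{3} C(3,i) p^i (1−p)^{3−i} with p = 0.819
C(3,2)·0.819^2·0.181^1 = 0.36422
C(3,3)·0.819^3·0.181^0 = 0.54935
Sum = 0.914

0.914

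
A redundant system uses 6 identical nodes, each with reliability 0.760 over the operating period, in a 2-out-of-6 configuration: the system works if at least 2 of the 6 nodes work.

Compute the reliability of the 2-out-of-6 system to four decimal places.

0.9962

R = Σ_{i=2}^{6} C(6,i) p^i (1−p)^{6−i} with p = 0.760
C(6,2)·0.760^2·0.240^4 = 0.028745
C(6,3)·0.760^3·0.240^3 = 0.121368
C(6,4)·0.760^4·0.240^2 = 0.288249
C(6,5)·0.760^5·0.240^1 = 0.365116
C(6,6)·0.760^6·0.240^0 = 0.192700
Sum = 0.9962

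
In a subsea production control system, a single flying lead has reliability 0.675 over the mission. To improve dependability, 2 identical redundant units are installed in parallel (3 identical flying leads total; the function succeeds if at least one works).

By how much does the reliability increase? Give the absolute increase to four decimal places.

R_before = 0.675
R_after = 1 − (1 − 0.675)^3 = 0.9657
ΔR = 0.9657 − 0.675 = 0.2907

0.2907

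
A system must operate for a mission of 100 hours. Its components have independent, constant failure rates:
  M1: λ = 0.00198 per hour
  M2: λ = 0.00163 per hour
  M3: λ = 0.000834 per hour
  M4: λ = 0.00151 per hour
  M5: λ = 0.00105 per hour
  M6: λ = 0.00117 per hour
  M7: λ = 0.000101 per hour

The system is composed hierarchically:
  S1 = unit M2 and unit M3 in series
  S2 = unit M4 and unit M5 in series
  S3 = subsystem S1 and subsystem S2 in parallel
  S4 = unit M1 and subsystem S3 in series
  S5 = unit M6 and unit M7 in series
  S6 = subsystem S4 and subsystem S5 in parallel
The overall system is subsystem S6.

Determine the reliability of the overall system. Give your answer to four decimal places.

R(M1) = exp(−0.00198 × 100) = 0.820370
R(M2) = exp(−0.00163 × 100) = 0.849591
R(M3) = exp(−0.000834 × 100) = 0.919983
R(M4) = exp(−0.00151 × 100) = 0.859848
R(M5) = exp(−0.00105 × 100) = 0.900325
R(M6) = exp(−0.00117 × 100) = 0.889585
R(M7) = exp(−0.000101 × 100) = 0.989951
Series (M2 and M3): 0.849591 × 0.919983 = 0.781609
Series (M4 and M5): 0.859848 × 0.900325 = 0.774143
Parallel ([0.781609] and [0.774143]): 1 − (1 − 0.781609)(1 − 0.774143) = 0.950675
Series (M1 and [0.950675]): 0.820370 × 0.950675 = 0.779905
Series (M6 and M7): 0.889585 × 0.989951 = 0.880646
Parallel ([0.779905] and [0.880646]): 1 − (1 − 0.779905)(1 − 0.880646) = 0.9737

0.9737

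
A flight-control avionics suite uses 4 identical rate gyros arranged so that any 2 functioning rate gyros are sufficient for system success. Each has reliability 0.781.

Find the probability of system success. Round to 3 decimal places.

0.965

R = Σ_{i=2}^{4} C(4,i) p^i (1−p)^{4−i} with p = 0.781
C(4,2)·0.781^2·0.219^2 = 0.17553
C(4,3)·0.781^3·0.219^1 = 0.41731
C(4,4)·0.781^4·0.219^0 = 0.37205
Sum = 0.965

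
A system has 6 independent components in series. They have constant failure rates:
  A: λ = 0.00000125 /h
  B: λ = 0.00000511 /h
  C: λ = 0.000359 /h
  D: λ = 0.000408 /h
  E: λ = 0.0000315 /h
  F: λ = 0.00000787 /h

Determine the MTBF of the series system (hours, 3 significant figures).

1230

Series of exponential components: λ_sys = Σ λ_i
λ_sys = 0.00000125 + 0.00000511 + 0.000359 + 0.000408 + 0.0000315 + 0.00000787 = 8.1273e-04 /h
MTBF = 1 / λ_sys = 1230 h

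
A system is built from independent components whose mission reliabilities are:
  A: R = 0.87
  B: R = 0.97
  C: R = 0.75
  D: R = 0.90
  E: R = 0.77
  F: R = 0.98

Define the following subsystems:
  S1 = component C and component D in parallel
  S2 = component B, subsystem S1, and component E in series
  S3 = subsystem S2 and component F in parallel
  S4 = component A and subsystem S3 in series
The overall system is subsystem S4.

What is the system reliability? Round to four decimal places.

0.8653

Parallel (C and D): 1 − (1 − 0.750000)(1 − 0.900000) = 0.975000
Series (B, [0.975000], and E): 0.970000 × 0.975000 × 0.770000 = 0.728228
Parallel ([0.728228] and F): 1 − (1 − 0.728228)(1 − 0.980000) = 0.994565
Series (A and [0.994565]): 0.870000 × 0.994565 = 0.8653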